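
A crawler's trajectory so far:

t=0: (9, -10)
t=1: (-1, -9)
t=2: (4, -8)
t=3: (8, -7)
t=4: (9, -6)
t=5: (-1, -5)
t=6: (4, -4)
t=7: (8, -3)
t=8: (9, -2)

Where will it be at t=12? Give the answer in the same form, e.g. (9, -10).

(9, 2)

First: cycles through 9, -1, 4, 8 every 4 steps. Step 12 lands at position 0 of the cycle → 9.
Second: linear, +1 per step → 2 at step 12.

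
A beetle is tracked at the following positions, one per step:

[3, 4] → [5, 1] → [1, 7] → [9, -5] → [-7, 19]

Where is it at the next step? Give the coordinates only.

Step-to-step displacements: [+2, -3], [-4, +6], [+8, -12], [-16, +24]; each is -2× the previous.
step 5: [-7, 19] + [+32, -48] → [25, -29]

[25, -29]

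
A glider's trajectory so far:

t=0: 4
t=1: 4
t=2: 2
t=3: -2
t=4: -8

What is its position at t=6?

-26

Successive displacements: +0, -2, -4, -6 — each changes by -2.
step 5: -8 − 8 → -16
step 6: -16 − 10 → -26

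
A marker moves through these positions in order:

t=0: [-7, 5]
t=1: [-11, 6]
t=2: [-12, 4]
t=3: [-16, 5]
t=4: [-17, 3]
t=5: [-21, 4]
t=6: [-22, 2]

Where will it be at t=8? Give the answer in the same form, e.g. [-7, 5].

[-27, 1]

The moves between consecutive positions are [-4, +1], [-1, -2], [-4, +1], [-1, -2], [-4, +1], [-1, -2]; they repeat the 2-cycle [[-4, +1], [-1, -2]].
step 7: apply [-4, +1] → [-26, 3]
step 8: apply [-1, -2] → [-27, 1]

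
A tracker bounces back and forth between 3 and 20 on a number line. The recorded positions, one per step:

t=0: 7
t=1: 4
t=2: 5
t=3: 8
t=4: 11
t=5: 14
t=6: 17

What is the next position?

20

The value reflects between 3 and 20, moving 3 per step.
  step 7: 17 → 20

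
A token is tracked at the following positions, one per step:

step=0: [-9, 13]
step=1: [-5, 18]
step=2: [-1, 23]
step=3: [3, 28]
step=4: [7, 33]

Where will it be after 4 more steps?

[23, 53]

Each step adds [+4, +5] to the position.
step 5: [7, 33] + [+4, +5] → [11, 38]
step 6: [11, 38] + [+4, +5] → [15, 43]
step 7: [15, 43] + [+4, +5] → [19, 48]
step 8: [19, 48] + [+4, +5] → [23, 53]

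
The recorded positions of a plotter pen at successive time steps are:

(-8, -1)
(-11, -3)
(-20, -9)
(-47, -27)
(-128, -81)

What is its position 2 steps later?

The jumps are (-3, -2), (-9, -6), (-27, -18), (-81, -54) — a geometric progression with ratio 3.
step 5: (-128, -81) + (-243, -162) → (-371, -243)
step 6: (-371, -243) + (-729, -486) → (-1100, -729)

(-1100, -729)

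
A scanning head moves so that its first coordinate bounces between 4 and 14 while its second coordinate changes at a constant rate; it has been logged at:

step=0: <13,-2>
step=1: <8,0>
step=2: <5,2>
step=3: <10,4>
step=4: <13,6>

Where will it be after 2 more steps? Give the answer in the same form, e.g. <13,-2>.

<5,10>

The first coordinate reflects between 4 and 14, moving 5 per step.
  step 5: 13 → 8
  step 6: 8 → 5
The second coordinate changes by +2 each step: at step 6 it is 10.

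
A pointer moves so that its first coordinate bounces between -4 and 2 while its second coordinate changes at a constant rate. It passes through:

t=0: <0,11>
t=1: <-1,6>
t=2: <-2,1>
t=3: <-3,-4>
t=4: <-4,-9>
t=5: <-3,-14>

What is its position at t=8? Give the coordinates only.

The first coordinate travels 1 per step and bounces off the walls at -4 and 2.
  step 6: -3 → -2
  step 7: -2 → -1
  step 8: -1 → 0
The second coordinate changes by -5 each step: at step 8 it is -29.

<0,-29>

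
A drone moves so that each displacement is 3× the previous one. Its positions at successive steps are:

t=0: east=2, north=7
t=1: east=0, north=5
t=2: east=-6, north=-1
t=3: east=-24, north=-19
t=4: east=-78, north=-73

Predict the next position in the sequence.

east=-240, north=-235

Step-to-step displacements: (-2, -2), (-6, -6), (-18, -18), (-54, -54); each is 3× the previous.
step 5: east=-78, north=-73 + (-162, -162) → east=-240, north=-235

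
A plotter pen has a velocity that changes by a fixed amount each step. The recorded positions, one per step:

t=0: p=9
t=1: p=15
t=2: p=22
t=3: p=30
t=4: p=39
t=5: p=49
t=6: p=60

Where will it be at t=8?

Taking differences between consecutive positions: +6, +7, +8, +9, +10, +11. These grow by +1 each step.
step 7: 60 + 12 → p=72
step 8: 72 + 13 → p=85

p=85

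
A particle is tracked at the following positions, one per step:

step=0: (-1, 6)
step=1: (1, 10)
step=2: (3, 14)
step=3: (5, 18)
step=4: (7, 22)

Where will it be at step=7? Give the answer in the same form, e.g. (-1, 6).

(13, 34)

The position changes by (+2, +4) every step.
step 5: (7, 22) + (+2, +4) → (9, 26)
step 6: (9, 26) + (+2, +4) → (11, 30)
step 7: (11, 30) + (+2, +4) → (13, 34)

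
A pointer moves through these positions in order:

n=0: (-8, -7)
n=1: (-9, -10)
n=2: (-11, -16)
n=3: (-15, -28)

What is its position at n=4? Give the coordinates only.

(-23, -52)

Consecutive displacements (-1, -3), (-2, -6), (-4, -12) scale by a factor of 2 each step.
step 4: (-15, -28) + (-8, -24) → (-23, -52)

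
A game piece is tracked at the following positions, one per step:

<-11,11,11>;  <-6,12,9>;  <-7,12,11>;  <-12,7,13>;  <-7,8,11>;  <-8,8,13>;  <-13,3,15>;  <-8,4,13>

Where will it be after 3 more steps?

<-9,0,15>

The moves between consecutive positions are <+5,+1,-2>, <-1,+0,+2>, <-5,-5,+2>, <+5,+1,-2>, <-1,+0,+2>, <-5,-5,+2>, <+5,+1,-2>; they repeat the 3-cycle [<+5,+1,-2>, <-1,+0,+2>, <-5,-5,+2>].
step 8: apply <-1,+0,+2> → <-9,4,15>
step 9: apply <-5,-5,+2> → <-14,-1,17>
step 10: apply <+5,+1,-2> → <-9,0,15>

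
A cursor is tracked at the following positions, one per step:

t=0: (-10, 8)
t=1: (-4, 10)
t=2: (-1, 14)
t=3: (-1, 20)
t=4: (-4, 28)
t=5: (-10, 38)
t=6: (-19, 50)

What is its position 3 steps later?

(-64, 98)

Taking differences between consecutive positions: (+6, +2), (+3, +4), (+0, +6), (-3, +8), (-6, +10), (-9, +12). These grow by (-3, +2) each step.
step 7: (-19, 50) + (-12, +14) → (-31, 64)
step 8: (-31, 64) + (-15, +16) → (-46, 80)
step 9: (-46, 80) + (-18, +18) → (-64, 98)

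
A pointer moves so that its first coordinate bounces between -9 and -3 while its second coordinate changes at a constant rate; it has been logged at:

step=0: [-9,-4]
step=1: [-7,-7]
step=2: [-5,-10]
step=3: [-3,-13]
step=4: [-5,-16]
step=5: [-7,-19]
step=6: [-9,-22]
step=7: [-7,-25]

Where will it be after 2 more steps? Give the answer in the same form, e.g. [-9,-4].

The first coordinate travels 2 per step and bounces off the walls at -9 and -3.
  step 8: -7 → -5
  step 9: -5 → -3
The second coordinate changes by -3 each step: at step 9 it is -31.

[-3,-31]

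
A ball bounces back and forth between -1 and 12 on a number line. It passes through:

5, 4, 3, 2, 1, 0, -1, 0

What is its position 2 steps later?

The value reflects between -1 and 12, moving 1 per step.
  step 8: 0 → 1
  step 9: 1 → 2

2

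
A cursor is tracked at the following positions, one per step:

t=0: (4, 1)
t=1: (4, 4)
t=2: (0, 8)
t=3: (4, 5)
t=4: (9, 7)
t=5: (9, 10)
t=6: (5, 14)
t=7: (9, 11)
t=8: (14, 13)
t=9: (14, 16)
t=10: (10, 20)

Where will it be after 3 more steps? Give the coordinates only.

(19, 22)

The moves between consecutive positions are (+0, +3), (-4, +4), (+4, -3), (+5, +2), (+0, +3), (-4, +4), (+4, -3), (+5, +2), (+0, +3), (-4, +4); they repeat the 4-cycle [(+0, +3), (-4, +4), (+4, -3), (+5, +2)].
step 11: apply (+4, -3) → (14, 17)
step 12: apply (+5, +2) → (19, 19)
step 13: apply (+0, +3) → (19, 22)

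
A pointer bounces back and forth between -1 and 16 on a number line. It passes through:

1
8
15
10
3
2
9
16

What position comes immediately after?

The value travels 7 per step and bounces off the walls at -1 and 16.
  step 8: 16 → 9

9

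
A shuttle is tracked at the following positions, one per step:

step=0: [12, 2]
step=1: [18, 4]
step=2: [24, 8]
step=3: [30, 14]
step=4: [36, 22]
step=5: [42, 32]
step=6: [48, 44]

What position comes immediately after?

[54, 58]

First differences are [+6, +2], [+6, +4], [+6, +6], [+6, +8], [+6, +10], [+6, +12]; their common second difference is [+0, +2] (constant acceleration).
step 7: [48, 44] + [+6, +14] → [54, 58]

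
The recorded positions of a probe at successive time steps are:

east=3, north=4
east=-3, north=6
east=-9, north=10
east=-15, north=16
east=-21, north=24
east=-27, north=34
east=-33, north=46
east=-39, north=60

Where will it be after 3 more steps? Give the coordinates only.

Successive displacements: (-6,+2), (-6,+4), (-6,+6), (-6,+8), (-6,+10), (-6,+12), (-6,+14) — each changes by (+0,+2).
step 8: east=-39, north=60 + (-6,+16) → east=-45, north=76
step 9: east=-45, north=76 + (-6,+18) → east=-51, north=94
step 10: east=-51, north=94 + (-6,+20) → east=-57, north=114

east=-57, north=114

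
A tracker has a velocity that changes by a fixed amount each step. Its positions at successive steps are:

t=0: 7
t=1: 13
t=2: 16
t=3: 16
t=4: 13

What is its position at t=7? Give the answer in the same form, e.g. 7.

-14

Taking differences between consecutive positions: +6, +3, +0, -3. These grow by -3 each step.
step 5: 13 − 6 → 7
step 6: 7 − 9 → -2
step 7: -2 − 12 → -14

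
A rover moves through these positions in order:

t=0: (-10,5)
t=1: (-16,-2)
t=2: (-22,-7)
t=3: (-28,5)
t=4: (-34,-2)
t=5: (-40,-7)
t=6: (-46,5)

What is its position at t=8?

First: linear, -6 per step → -58 at step 8.
Second: cycles through 5, -2, -7 every 3 steps. Step 8 lands at position 2 of the cycle → -7.

(-58,-7)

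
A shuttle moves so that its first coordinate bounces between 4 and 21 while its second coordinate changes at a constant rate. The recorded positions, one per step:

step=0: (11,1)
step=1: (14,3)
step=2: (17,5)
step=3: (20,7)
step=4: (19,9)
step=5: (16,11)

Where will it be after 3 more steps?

(7,17)

The first coordinate reflects between 4 and 21, moving 3 per step.
  step 6: 16 → 13
  step 7: 13 → 10
  step 8: 10 → 7
The second coordinate changes by +2 each step: at step 8 it is 17.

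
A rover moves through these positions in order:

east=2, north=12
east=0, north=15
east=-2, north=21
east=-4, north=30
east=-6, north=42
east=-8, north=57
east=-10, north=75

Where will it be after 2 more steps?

First differences are (-2,+3), (-2,+6), (-2,+9), (-2,+12), (-2,+15), (-2,+18); their common second difference is (+0,+3) (constant acceleration).
step 7: east=-10, north=75 + (-2,+21) → east=-12, north=96
step 8: east=-12, north=96 + (-2,+24) → east=-14, north=120

east=-14, north=120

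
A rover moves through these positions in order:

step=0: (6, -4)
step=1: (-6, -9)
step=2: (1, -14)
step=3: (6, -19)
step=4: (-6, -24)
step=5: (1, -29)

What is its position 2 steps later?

(-6, -39)

First: cycles through 6, -6, 1 every 3 steps. Step 7 lands at position 1 of the cycle → -6.
Second: linear, -5 per step → -39 at step 7.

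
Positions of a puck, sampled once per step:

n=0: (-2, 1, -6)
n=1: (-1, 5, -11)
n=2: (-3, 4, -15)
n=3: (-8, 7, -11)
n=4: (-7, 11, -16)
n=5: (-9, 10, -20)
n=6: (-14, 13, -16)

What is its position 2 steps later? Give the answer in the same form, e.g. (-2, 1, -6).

(-15, 16, -25)

Differencing gives (+1, +4, -5), (-2, -1, -4), (-5, +3, +4), (+1, +4, -5), (-2, -1, -4), (-5, +3, +4). This is the pattern (+1, +4, -5), (-2, -1, -4), (-5, +3, +4) repeated.
step 7: apply (+1, +4, -5) → (-13, 17, -21)
step 8: apply (-2, -1, -4) → (-15, 16, -25)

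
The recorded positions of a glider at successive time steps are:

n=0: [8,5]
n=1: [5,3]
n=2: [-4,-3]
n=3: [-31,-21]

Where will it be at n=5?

Step-to-step displacements: [-3,-2], [-9,-6], [-27,-18]; each is 3× the previous.
step 4: [-31,-21] + [-81,-54] → [-112,-75]
step 5: [-112,-75] + [-243,-162] → [-355,-237]

[-355,-237]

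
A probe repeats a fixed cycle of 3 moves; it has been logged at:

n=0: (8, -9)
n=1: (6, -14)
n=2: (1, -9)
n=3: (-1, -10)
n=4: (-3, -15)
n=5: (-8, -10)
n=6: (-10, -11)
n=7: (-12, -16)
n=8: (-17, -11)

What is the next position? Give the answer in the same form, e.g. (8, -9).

(-19, -12)

Differencing gives (-2, -5), (-5, +5), (-2, -1), (-2, -5), (-5, +5), (-2, -1), (-2, -5), (-5, +5). This is the pattern (-2, -5), (-5, +5), (-2, -1) repeated.
step 9: apply (-2, -1) → (-19, -12)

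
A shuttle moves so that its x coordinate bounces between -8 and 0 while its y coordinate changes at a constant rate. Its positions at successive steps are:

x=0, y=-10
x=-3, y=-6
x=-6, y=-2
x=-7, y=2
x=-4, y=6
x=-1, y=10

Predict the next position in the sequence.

x=-2, y=14

The x coordinate travels 3 per step and bounces off the walls at -8 and 0.
  step 6: -1 → -2
The y coordinate changes by +4 each step: at step 6 it is 14.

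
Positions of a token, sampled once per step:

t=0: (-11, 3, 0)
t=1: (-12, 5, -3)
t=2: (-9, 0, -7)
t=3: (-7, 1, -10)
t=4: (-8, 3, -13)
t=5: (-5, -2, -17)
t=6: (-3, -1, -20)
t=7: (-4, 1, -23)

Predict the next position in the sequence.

(-1, -4, -27)

Step-to-step displacements: (-1, +2, -3), (+3, -5, -4), (+2, +1, -3), (-1, +2, -3), (+3, -5, -4), (+2, +1, -3), (-1, +2, -3) — a repeating cycle of length 3.
step 8: apply (+3, -5, -4) → (-1, -4, -27)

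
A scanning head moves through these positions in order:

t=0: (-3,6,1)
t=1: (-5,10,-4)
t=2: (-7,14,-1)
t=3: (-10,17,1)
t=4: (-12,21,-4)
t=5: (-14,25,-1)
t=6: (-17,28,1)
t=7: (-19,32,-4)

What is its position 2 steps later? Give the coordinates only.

Step-to-step displacements: (-2,+4,-5), (-2,+4,+3), (-3,+3,+2), (-2,+4,-5), (-2,+4,+3), (-3,+3,+2), (-2,+4,-5) — a repeating cycle of length 3.
step 8: apply (-2,+4,+3) → (-21,36,-1)
step 9: apply (-3,+3,+2) → (-24,39,1)

(-24,39,1)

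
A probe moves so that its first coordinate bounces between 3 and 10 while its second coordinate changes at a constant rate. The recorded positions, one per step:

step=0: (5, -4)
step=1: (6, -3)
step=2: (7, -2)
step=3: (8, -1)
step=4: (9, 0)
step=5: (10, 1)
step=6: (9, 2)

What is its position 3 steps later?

(6, 5)

The first coordinate reflects between 3 and 10, moving 1 per step.
  step 7: 9 → 8
  step 8: 8 → 7
  step 9: 7 → 6
The second coordinate changes by +1 each step: at step 9 it is 5.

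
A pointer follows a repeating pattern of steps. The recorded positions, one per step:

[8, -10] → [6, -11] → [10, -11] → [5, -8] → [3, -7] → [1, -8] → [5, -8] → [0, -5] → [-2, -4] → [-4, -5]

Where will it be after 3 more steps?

[-7, -1]

Step-to-step displacements: [-2, -1], [+4, +0], [-5, +3], [-2, +1], [-2, -1], [+4, +0], [-5, +3], [-2, +1], [-2, -1] — a repeating cycle of length 4.
step 10: apply [+4, +0] → [0, -5]
step 11: apply [-5, +3] → [-5, -2]
step 12: apply [-2, +1] → [-7, -1]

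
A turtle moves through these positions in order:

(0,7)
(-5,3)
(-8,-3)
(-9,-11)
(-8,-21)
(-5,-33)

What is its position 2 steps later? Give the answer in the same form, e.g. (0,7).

Successive displacements: (-5,-4), (-3,-6), (-1,-8), (+1,-10), (+3,-12) — each changes by (+2,-2).
step 6: (-5,-33) + (+5,-14) → (0,-47)
step 7: (0,-47) + (+7,-16) → (7,-63)

(7,-63)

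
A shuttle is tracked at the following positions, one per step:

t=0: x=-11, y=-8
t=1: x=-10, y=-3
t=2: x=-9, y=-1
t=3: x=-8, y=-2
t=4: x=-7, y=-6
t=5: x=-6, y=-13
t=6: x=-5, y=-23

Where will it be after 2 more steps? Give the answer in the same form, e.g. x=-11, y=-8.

Successive displacements: (+1, +5), (+1, +2), (+1, -1), (+1, -4), (+1, -7), (+1, -10) — each changes by (+0, -3).
step 7: x=-5, y=-23 + (+1, -13) → x=-4, y=-36
step 8: x=-4, y=-36 + (+1, -16) → x=-3, y=-52

x=-3, y=-52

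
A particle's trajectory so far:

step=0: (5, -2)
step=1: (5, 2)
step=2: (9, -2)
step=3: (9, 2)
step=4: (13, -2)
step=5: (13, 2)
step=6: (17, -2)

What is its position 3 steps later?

(21, 2)

Differencing gives (+0, +4), (+4, -4), (+0, +4), (+4, -4), (+0, +4), (+4, -4). This is the pattern (+0, +4), (+4, -4) repeated.
step 7: apply (+0, +4) → (17, 2)
step 8: apply (+4, -4) → (21, -2)
step 9: apply (+0, +4) → (21, 2)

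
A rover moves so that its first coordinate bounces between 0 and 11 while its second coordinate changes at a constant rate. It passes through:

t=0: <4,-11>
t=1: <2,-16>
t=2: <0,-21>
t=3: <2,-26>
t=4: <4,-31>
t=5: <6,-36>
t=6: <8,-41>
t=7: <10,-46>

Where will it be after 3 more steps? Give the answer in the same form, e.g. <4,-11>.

<6,-61>

The first coordinate travels 2 per step and bounces off the walls at 0 and 11.
  step 8: 10 → 10
  step 9: 10 → 8
  step 10: 8 → 6
The second coordinate changes by -5 each step: at step 10 it is -61.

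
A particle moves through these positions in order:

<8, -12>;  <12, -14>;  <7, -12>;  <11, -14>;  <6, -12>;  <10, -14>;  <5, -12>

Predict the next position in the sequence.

Differencing gives <+4, -2>, <-5, +2>, <+4, -2>, <-5, +2>, <+4, -2>, <-5, +2>. This is the pattern <+4, -2>, <-5, +2> repeated.
step 7: apply <+4, -2> → <9, -14>

<9, -14>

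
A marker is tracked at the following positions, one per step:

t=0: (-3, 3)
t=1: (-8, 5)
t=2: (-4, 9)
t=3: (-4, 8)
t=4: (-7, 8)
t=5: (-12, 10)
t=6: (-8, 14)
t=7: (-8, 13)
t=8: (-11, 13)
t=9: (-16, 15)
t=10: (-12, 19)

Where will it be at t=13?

(-20, 20)

Step-to-step displacements: (-5, +2), (+4, +4), (+0, -1), (-3, +0), (-5, +2), (+4, +4), (+0, -1), (-3, +0), (-5, +2), (+4, +4) — a repeating cycle of length 4.
step 11: apply (+0, -1) → (-12, 18)
step 12: apply (-3, +0) → (-15, 18)
step 13: apply (-5, +2) → (-20, 20)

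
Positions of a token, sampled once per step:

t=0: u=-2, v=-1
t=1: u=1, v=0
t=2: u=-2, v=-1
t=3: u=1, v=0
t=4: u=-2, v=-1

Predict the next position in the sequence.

Step-to-step displacements: (+3,+1), (-3,-1), (+3,+1), (-3,-1); each is -1× the previous.
step 5: u=-2, v=-1 + (+3,+1) → u=1, v=0

u=1, v=0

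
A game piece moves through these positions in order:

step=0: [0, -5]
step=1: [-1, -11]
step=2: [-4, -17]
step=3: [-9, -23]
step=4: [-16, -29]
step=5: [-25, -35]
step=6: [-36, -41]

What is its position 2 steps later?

Successive displacements: [-1, -6], [-3, -6], [-5, -6], [-7, -6], [-9, -6], [-11, -6] — each changes by [-2, +0].
step 7: [-36, -41] + [-13, -6] → [-49, -47]
step 8: [-49, -47] + [-15, -6] → [-64, -53]

[-64, -53]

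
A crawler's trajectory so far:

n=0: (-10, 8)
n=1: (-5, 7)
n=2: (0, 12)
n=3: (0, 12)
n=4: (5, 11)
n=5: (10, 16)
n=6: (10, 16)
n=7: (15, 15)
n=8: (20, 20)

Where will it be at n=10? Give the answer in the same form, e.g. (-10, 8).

The moves between consecutive positions are (+5, -1), (+5, +5), (+0, +0), (+5, -1), (+5, +5), (+0, +0), (+5, -1), (+5, +5); they repeat the 3-cycle [(+5, -1), (+5, +5), (+0, +0)].
step 9: apply (+0, +0) → (20, 20)
step 10: apply (+5, -1) → (25, 19)

(25, 19)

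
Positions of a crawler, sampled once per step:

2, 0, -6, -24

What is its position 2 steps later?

-240

Step-to-step displacements: -2, -6, -18; each is 3× the previous.
step 4: -24 − 54 → -78
step 5: -78 − 162 → -240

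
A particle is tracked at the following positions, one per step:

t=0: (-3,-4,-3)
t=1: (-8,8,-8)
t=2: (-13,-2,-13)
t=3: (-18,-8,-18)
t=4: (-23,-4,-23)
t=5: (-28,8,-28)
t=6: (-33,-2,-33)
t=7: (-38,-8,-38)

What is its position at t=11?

(-58,-8,-58)

The first coordinate changes by -5 each step, so at step 11 it is -3 + 11·(-5) = -58.
The second coordinate repeats the cycle [-4, 8, -2, -8] with period 4; step 11 mod 4 = 3, giving -8.
The third coordinate changes by -5 each step, so at step 11 it is -3 + 11·(-5) = -58.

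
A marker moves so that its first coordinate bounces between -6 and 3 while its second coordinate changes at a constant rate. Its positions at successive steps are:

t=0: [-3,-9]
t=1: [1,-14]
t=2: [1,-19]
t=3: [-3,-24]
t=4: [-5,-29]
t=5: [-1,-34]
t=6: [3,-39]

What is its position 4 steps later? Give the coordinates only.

[1,-59]

The first coordinate travels 4 per step and bounces off the walls at -6 and 3.
  step 7: 3 → -1
  step 8: -1 → -5
  step 9: -5 → -3
  step 10: -3 → 1
The second coordinate changes by -5 each step: at step 10 it is -59.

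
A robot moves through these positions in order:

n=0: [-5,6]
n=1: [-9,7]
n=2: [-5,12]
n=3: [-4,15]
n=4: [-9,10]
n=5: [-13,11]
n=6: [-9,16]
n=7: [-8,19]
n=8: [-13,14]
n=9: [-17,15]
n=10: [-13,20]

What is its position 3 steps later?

[-21,19]

The moves between consecutive positions are [-4,+1], [+4,+5], [+1,+3], [-5,-5], [-4,+1], [+4,+5], [+1,+3], [-5,-5], [-4,+1], [+4,+5]; they repeat the 4-cycle [[-4,+1], [+4,+5], [+1,+3], [-5,-5]].
step 11: apply [+1,+3] → [-12,23]
step 12: apply [-5,-5] → [-17,18]
step 13: apply [-4,+1] → [-21,19]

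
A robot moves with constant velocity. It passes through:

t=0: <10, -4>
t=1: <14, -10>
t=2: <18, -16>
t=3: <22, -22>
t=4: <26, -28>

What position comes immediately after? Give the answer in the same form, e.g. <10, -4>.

The position changes by <+4, -6> every step.
step 5: <26, -28> + <+4, -6> → <30, -34>

<30, -34>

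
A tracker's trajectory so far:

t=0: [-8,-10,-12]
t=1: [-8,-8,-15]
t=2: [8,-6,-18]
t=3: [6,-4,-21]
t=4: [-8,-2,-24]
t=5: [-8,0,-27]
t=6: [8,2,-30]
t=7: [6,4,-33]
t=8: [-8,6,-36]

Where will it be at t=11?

First: cycles through -8, -8, 8, 6 every 4 steps. Step 11 lands at position 3 of the cycle → 6.
Second: linear, +2 per step → 12 at step 11.
Third: linear, -3 per step → -45 at step 11.

[6,12,-45]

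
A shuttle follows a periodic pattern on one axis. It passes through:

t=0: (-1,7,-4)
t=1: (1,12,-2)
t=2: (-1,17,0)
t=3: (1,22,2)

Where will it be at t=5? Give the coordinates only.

(1,32,6)

First: cycles through -1, 1 every 2 steps. Step 5 lands at position 1 of the cycle → 1.
Second: linear, +5 per step → 32 at step 5.
Third: linear, +2 per step → 6 at step 5.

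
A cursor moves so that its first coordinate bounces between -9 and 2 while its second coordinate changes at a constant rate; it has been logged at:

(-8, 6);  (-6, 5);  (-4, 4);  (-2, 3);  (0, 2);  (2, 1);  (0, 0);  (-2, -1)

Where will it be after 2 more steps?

The first coordinate travels 2 per step and bounces off the walls at -9 and 2.
  step 8: -2 → -4
  step 9: -4 → -6
The second coordinate changes by -1 each step: at step 9 it is -3.

(-6, -3)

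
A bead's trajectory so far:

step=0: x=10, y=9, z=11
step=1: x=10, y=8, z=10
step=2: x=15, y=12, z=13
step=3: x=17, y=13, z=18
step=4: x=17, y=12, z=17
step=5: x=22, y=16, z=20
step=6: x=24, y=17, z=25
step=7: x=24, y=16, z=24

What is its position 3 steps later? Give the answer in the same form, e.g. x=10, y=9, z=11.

x=31, y=20, z=31

Step-to-step displacements: (+0, -1, -1), (+5, +4, +3), (+2, +1, +5), (+0, -1, -1), (+5, +4, +3), (+2, +1, +5), (+0, -1, -1) — a repeating cycle of length 3.
step 8: apply (+5, +4, +3) → x=29, y=20, z=27
step 9: apply (+2, +1, +5) → x=31, y=21, z=32
step 10: apply (+0, -1, -1) → x=31, y=20, z=31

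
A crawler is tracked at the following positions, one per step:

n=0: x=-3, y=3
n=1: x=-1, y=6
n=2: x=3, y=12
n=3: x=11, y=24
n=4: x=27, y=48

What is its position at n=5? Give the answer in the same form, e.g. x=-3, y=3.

x=59, y=96

Step-to-step displacements: (+2,+3), (+4,+6), (+8,+12), (+16,+24); each is 2× the previous.
step 5: x=27, y=48 + (+32,+48) → x=59, y=96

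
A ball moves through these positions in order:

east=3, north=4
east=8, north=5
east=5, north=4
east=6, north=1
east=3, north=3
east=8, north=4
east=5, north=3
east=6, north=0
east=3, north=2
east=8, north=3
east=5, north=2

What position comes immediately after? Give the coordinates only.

The moves between consecutive positions are (+5, +1), (-3, -1), (+1, -3), (-3, +2), (+5, +1), (-3, -1), (+1, -3), (-3, +2), (+5, +1), (-3, -1); they repeat the 4-cycle [(+5, +1), (-3, -1), (+1, -3), (-3, +2)].
step 11: apply (+1, -3) → east=6, north=-1

east=6, north=-1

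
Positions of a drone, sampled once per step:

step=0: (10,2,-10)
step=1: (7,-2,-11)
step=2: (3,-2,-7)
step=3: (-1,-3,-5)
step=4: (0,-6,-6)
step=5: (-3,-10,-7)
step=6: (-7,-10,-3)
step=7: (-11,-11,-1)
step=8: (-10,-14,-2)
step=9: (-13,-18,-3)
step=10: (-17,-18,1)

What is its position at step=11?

(-21,-19,3)

Step-to-step displacements: (-3,-4,-1), (-4,+0,+4), (-4,-1,+2), (+1,-3,-1), (-3,-4,-1), (-4,+0,+4), (-4,-1,+2), (+1,-3,-1), (-3,-4,-1), (-4,+0,+4) — a repeating cycle of length 4.
step 11: apply (-4,-1,+2) → (-21,-19,3)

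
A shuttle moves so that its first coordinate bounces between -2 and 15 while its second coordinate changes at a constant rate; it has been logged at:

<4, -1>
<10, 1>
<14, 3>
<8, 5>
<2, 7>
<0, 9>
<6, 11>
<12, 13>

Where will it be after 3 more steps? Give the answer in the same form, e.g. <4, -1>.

<0, 19>

The first coordinate reflects between -2 and 15, moving 6 per step.
  step 8: 12 → 12
  step 9: 12 → 6
  step 10: 6 → 0
The second coordinate changes by +2 each step: at step 10 it is 19.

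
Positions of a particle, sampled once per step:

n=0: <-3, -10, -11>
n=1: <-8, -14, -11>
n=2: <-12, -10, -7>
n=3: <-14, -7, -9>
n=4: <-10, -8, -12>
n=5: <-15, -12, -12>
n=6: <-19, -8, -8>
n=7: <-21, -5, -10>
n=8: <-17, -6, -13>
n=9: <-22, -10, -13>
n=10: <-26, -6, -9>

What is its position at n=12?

Step-to-step displacements: <-5, -4, +0>, <-4, +4, +4>, <-2, +3, -2>, <+4, -1, -3>, <-5, -4, +0>, <-4, +4, +4>, <-2, +3, -2>, <+4, -1, -3>, <-5, -4, +0>, <-4, +4, +4> — a repeating cycle of length 4.
step 11: apply <-2, +3, -2> → <-28, -3, -11>
step 12: apply <+4, -1, -3> → <-24, -4, -14>

<-24, -4, -14>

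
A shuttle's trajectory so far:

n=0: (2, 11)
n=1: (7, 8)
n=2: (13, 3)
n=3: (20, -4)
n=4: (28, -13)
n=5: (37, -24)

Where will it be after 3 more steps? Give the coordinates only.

(70, -69)

Taking differences between consecutive positions: (+5, -3), (+6, -5), (+7, -7), (+8, -9), (+9, -11). These grow by (+1, -2) each step.
step 6: (37, -24) + (+10, -13) → (47, -37)
step 7: (47, -37) + (+11, -15) → (58, -52)
step 8: (58, -52) + (+12, -17) → (70, -69)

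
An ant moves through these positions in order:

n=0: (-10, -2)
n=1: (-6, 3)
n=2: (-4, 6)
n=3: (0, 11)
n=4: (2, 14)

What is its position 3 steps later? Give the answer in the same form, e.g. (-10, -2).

(12, 27)

Step-to-step displacements: (+4, +5), (+2, +3), (+4, +5), (+2, +3) — a repeating cycle of length 2.
step 5: apply (+4, +5) → (6, 19)
step 6: apply (+2, +3) → (8, 22)
step 7: apply (+4, +5) → (12, 27)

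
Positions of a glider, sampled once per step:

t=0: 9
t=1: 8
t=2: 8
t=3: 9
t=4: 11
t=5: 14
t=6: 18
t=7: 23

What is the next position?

Taking differences between consecutive positions: -1, +0, +1, +2, +3, +4, +5. These grow by +1 each step.
step 8: 23 + 6 → 29

29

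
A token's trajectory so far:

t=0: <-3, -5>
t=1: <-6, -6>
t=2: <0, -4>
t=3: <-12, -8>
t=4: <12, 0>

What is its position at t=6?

<60, 16>

Consecutive displacements <-3, -1>, <+6, +2>, <-12, -4>, <+24, +8> scale by a factor of -2 each step.
step 5: <12, 0> + <-48, -16> → <-36, -16>
step 6: <-36, -16> + <+96, +32> → <60, 16>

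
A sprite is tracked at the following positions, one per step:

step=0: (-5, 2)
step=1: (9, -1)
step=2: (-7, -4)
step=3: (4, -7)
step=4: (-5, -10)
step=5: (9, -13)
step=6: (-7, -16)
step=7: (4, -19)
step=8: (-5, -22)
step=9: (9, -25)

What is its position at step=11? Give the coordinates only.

The first coordinate repeats the cycle [-5, 9, -7, 4] with period 4; step 11 mod 4 = 3, giving 4.
The second coordinate changes by -3 each step, so at step 11 it is 2 + 11·(-3) = -31.

(4, -31)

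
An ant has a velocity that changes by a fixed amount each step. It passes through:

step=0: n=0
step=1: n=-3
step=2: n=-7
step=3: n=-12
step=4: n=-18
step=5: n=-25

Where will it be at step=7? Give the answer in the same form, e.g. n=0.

Taking differences between consecutive positions: -3, -4, -5, -6, -7. These grow by -1 each step.
step 6: -25 − 8 → n=-33
step 7: -33 − 9 → n=-42

n=-42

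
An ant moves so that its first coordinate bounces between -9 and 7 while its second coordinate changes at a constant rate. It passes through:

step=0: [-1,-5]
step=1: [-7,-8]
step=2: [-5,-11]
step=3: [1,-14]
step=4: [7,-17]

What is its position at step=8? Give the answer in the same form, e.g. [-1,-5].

The first coordinate travels 6 per step and bounces off the walls at -9 and 7.
  step 5: 7 → 1
  step 6: 1 → -5
  step 7: -5 → -7
  step 8: -7 → -1
The second coordinate changes by -3 each step: at step 8 it is -29.

[-1,-29]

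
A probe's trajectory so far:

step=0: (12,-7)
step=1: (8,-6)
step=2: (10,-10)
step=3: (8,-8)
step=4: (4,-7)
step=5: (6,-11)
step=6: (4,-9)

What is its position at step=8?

Differencing gives (-4,+1), (+2,-4), (-2,+2), (-4,+1), (+2,-4), (-2,+2). This is the pattern (-4,+1), (+2,-4), (-2,+2) repeated.
step 7: apply (-4,+1) → (0,-8)
step 8: apply (+2,-4) → (2,-12)

(2,-12)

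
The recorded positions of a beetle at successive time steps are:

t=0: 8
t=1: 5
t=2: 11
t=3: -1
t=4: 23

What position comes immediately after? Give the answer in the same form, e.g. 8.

-25

The jumps are -3, +6, -12, +24 — a geometric progression with ratio -2.
step 5: 23 − 48 → -25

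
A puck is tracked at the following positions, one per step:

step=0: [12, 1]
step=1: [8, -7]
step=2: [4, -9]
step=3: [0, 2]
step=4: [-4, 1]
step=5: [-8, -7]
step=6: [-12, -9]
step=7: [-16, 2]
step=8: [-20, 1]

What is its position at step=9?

The first coordinate changes by -4 each step, so at step 9 it is 12 + 9·(-4) = -24.
The second coordinate repeats the cycle [1, -7, -9, 2] with period 4; step 9 mod 4 = 1, giving -7.

[-24, -7]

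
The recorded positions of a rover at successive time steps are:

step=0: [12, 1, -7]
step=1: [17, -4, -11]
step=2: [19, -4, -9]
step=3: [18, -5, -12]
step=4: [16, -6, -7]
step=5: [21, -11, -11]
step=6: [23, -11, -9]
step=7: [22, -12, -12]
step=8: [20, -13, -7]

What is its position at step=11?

[26, -19, -12]

Differencing gives [+5, -5, -4], [+2, +0, +2], [-1, -1, -3], [-2, -1, +5], [+5, -5, -4], [+2, +0, +2], [-1, -1, -3], [-2, -1, +5]. This is the pattern [+5, -5, -4], [+2, +0, +2], [-1, -1, -3], [-2, -1, +5] repeated.
step 9: apply [+5, -5, -4] → [25, -18, -11]
step 10: apply [+2, +0, +2] → [27, -18, -9]
step 11: apply [-1, -1, -3] → [26, -19, -12]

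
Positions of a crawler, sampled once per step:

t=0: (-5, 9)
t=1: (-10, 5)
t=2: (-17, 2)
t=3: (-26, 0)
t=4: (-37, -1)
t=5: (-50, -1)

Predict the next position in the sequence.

(-65, 0)

Successive displacements: (-5, -4), (-7, -3), (-9, -2), (-11, -1), (-13, +0) — each changes by (-2, +1).
step 6: (-50, -1) + (-15, +1) → (-65, 0)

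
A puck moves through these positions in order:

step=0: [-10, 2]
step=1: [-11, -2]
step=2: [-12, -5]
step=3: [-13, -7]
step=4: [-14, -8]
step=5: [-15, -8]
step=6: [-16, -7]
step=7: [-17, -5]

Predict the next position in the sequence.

Successive displacements: [-1, -4], [-1, -3], [-1, -2], [-1, -1], [-1, +0], [-1, +1], [-1, +2] — each changes by [+0, +1].
step 8: [-17, -5] + [-1, +3] → [-18, -2]

[-18, -2]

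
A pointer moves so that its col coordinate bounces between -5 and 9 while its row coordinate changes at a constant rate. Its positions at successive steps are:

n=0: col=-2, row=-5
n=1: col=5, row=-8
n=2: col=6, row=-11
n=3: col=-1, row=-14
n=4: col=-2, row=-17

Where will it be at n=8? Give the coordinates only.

The col coordinate travels 7 per step and bounces off the walls at -5 and 9.
  step 5: -2 → 5
  step 6: 5 → 6
  step 7: 6 → -1
  step 8: -1 → -2
The row coordinate changes by -3 each step: at step 8 it is -29.

col=-2, row=-29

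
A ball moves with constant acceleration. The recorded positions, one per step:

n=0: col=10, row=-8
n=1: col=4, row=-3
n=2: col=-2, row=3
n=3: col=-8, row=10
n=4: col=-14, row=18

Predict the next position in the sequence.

First differences are (-6, +5), (-6, +6), (-6, +7), (-6, +8); their common second difference is (+0, +1) (constant acceleration).
step 5: col=-14, row=18 + (-6, +9) → col=-20, row=27

col=-20, row=27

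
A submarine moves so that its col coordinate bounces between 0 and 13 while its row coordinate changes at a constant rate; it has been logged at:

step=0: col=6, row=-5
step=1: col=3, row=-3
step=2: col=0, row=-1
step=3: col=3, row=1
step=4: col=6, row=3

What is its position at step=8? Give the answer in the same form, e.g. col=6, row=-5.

The col coordinate reflects between 0 and 13, moving 3 per step.
  step 5: 6 → 9
  step 6: 9 → 12
  step 7: 12 → 11
  step 8: 11 → 8
The row coordinate changes by +2 each step: at step 8 it is 11.

col=8, row=11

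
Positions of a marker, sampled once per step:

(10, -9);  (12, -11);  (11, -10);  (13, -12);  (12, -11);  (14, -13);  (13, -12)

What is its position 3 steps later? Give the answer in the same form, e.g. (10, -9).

(16, -15)

The moves between consecutive positions are (+2, -2), (-1, +1), (+2, -2), (-1, +1), (+2, -2), (-1, +1); they repeat the 2-cycle [(+2, -2), (-1, +1)].
step 7: apply (+2, -2) → (15, -14)
step 8: apply (-1, +1) → (14, -13)
step 9: apply (+2, -2) → (16, -15)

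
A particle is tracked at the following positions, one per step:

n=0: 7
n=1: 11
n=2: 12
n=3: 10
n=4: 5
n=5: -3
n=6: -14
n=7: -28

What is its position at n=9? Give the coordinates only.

Taking differences between consecutive positions: +4, +1, -2, -5, -8, -11, -14. These grow by -3 each step.
step 8: -28 − 17 → -45
step 9: -45 − 20 → -65

-65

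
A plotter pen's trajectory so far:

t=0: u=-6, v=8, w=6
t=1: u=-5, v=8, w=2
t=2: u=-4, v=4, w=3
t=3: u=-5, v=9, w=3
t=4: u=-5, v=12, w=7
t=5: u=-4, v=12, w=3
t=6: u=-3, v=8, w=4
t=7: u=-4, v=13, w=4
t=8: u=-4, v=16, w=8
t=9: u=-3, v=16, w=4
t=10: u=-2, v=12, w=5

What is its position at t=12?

Differencing gives (+1, +0, -4), (+1, -4, +1), (-1, +5, +0), (+0, +3, +4), (+1, +0, -4), (+1, -4, +1), (-1, +5, +0), (+0, +3, +4), (+1, +0, -4), (+1, -4, +1). This is the pattern (+1, +0, -4), (+1, -4, +1), (-1, +5, +0), (+0, +3, +4) repeated.
step 11: apply (-1, +5, +0) → u=-3, v=17, w=5
step 12: apply (+0, +3, +4) → u=-3, v=20, w=9

u=-3, v=20, w=9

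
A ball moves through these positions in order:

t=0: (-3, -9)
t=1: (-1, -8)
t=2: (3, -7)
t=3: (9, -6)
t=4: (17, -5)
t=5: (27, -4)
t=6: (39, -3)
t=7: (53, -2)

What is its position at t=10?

Successive displacements: (+2, +1), (+4, +1), (+6, +1), (+8, +1), (+10, +1), (+12, +1), (+14, +1) — each changes by (+2, +0).
step 8: (53, -2) + (+16, +1) → (69, -1)
step 9: (69, -1) + (+18, +1) → (87, 0)
step 10: (87, 0) + (+20, +1) → (107, 1)

(107, 1)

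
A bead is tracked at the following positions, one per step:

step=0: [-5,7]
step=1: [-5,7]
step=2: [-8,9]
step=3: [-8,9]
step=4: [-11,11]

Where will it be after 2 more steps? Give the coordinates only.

[-14,13]

The moves between consecutive positions are [+0,+0], [-3,+2], [+0,+0], [-3,+2]; they repeat the 2-cycle [[+0,+0], [-3,+2]].
step 5: apply [+0,+0] → [-11,11]
step 6: apply [-3,+2] → [-14,13]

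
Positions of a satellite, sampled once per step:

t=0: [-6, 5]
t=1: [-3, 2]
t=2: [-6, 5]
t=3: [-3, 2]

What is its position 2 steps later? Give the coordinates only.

[-3, 2]

Consecutive displacements [+3, -3], [-3, +3], [+3, -3] scale by a factor of -1 each step.
step 4: [-3, 2] + [-3, +3] → [-6, 5]
step 5: [-6, 5] + [+3, -3] → [-3, 2]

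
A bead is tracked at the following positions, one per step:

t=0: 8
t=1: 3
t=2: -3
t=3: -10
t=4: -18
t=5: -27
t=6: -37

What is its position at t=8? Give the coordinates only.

Taking differences between consecutive positions: -5, -6, -7, -8, -9, -10. These grow by -1 each step.
step 7: -37 − 11 → -48
step 8: -48 − 12 → -60

-60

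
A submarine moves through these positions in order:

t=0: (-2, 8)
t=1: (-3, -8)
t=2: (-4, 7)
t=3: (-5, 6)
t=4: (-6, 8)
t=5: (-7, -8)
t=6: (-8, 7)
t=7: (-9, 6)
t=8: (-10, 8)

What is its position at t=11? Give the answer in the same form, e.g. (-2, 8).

(-13, 6)

First: linear, -1 per step → -13 at step 11.
Second: cycles through 8, -8, 7, 6 every 4 steps. Step 11 lands at position 3 of the cycle → 6.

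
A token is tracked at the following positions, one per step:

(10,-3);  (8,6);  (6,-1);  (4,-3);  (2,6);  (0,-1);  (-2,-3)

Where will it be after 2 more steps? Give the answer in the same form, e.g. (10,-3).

First: linear, -2 per step → -6 at step 8.
Second: cycles through -3, 6, -1 every 3 steps. Step 8 lands at position 2 of the cycle → -1.

(-6,-1)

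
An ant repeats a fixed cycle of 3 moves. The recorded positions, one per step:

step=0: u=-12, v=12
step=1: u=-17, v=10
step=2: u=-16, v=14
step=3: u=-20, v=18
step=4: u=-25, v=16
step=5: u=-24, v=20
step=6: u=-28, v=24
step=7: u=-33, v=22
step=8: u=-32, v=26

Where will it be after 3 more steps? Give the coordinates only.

u=-40, v=32

Step-to-step displacements: (-5,-2), (+1,+4), (-4,+4), (-5,-2), (+1,+4), (-4,+4), (-5,-2), (+1,+4) — a repeating cycle of length 3.
step 9: apply (-4,+4) → u=-36, v=30
step 10: apply (-5,-2) → u=-41, v=28
step 11: apply (+1,+4) → u=-40, v=32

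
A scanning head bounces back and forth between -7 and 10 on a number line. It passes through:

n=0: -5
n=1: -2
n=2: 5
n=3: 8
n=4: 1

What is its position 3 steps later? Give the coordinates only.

6

The value travels 7 per step and bounces off the walls at -7 and 10.
  step 5: 1 → -6
  step 6: -6 → -1
  step 7: -1 → 6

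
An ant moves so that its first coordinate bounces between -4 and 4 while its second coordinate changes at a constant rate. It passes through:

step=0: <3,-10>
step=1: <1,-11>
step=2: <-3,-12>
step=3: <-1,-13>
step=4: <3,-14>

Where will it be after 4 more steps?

The first coordinate reflects between -4 and 4, moving 4 per step.
  step 5: 3 → 1
  step 6: 1 → -3
  step 7: -3 → -1
  step 8: -1 → 3
The second coordinate changes by -1 each step: at step 8 it is -18.

<3,-18>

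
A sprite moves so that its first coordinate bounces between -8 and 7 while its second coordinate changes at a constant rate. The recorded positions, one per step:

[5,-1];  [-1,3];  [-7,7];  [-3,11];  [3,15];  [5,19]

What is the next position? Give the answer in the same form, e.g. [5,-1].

The first coordinate reflects between -8 and 7, moving 6 per step.
  step 6: 5 → -1
The second coordinate changes by +4 each step: at step 6 it is 23.

[-1,23]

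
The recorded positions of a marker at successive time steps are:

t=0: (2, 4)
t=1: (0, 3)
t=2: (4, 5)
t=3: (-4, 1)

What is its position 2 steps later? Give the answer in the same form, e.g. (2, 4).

(-20, -7)

Step-to-step displacements: (-2, -1), (+4, +2), (-8, -4); each is -2× the previous.
step 4: (-4, 1) + (+16, +8) → (12, 9)
step 5: (12, 9) + (-32, -16) → (-20, -7)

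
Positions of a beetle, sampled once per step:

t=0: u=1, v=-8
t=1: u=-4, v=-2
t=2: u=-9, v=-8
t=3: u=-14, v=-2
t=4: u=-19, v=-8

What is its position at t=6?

u=-29, v=-8

The u coordinate changes by -5 each step, so at step 6 it is 1 + 6·(-5) = -29.
The v coordinate repeats the cycle [-8, -2] with period 2; step 6 mod 2 = 0, giving -8.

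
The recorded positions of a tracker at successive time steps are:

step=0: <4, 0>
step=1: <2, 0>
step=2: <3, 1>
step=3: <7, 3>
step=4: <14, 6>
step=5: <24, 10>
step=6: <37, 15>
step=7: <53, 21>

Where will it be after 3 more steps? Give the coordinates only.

<119, 45>

First differences are <-2, +0>, <+1, +1>, <+4, +2>, <+7, +3>, <+10, +4>, <+13, +5>, <+16, +6>; their common second difference is <+3, +1> (constant acceleration).
step 8: <53, 21> + <+19, +7> → <72, 28>
step 9: <72, 28> + <+22, +8> → <94, 36>
step 10: <94, 36> + <+25, +9> → <119, 45>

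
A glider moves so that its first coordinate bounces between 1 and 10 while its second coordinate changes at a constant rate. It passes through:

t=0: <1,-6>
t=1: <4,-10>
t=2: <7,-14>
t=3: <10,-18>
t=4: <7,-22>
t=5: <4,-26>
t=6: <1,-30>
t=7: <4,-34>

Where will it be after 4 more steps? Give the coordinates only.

<4,-50>

The first coordinate travels 3 per step and bounces off the walls at 1 and 10.
  step 8: 4 → 7
  step 9: 7 → 10
  step 10: 10 → 7
  step 11: 7 → 4
The second coordinate changes by -4 each step: at step 11 it is -50.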